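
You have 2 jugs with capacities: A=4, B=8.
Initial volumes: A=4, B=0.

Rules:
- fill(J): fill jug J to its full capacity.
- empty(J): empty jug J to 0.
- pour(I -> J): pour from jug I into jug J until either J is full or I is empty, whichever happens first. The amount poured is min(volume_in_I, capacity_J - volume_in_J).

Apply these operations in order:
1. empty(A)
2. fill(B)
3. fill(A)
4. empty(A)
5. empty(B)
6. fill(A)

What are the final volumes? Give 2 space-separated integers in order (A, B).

Step 1: empty(A) -> (A=0 B=0)
Step 2: fill(B) -> (A=0 B=8)
Step 3: fill(A) -> (A=4 B=8)
Step 4: empty(A) -> (A=0 B=8)
Step 5: empty(B) -> (A=0 B=0)
Step 6: fill(A) -> (A=4 B=0)

Answer: 4 0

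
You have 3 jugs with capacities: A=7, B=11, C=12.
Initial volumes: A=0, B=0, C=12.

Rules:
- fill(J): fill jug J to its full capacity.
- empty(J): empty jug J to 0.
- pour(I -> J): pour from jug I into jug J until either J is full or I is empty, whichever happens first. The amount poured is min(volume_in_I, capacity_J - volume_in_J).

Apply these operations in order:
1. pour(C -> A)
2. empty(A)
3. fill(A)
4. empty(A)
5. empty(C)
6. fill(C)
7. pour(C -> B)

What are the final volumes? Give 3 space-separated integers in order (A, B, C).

Answer: 0 11 1

Derivation:
Step 1: pour(C -> A) -> (A=7 B=0 C=5)
Step 2: empty(A) -> (A=0 B=0 C=5)
Step 3: fill(A) -> (A=7 B=0 C=5)
Step 4: empty(A) -> (A=0 B=0 C=5)
Step 5: empty(C) -> (A=0 B=0 C=0)
Step 6: fill(C) -> (A=0 B=0 C=12)
Step 7: pour(C -> B) -> (A=0 B=11 C=1)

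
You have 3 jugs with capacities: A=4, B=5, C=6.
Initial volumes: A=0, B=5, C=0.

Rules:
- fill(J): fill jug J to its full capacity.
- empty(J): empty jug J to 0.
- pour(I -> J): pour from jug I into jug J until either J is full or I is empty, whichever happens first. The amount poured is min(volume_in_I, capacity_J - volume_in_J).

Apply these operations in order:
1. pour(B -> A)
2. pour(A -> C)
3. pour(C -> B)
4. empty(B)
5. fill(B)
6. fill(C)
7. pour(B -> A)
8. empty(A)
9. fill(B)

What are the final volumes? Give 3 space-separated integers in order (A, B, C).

Answer: 0 5 6

Derivation:
Step 1: pour(B -> A) -> (A=4 B=1 C=0)
Step 2: pour(A -> C) -> (A=0 B=1 C=4)
Step 3: pour(C -> B) -> (A=0 B=5 C=0)
Step 4: empty(B) -> (A=0 B=0 C=0)
Step 5: fill(B) -> (A=0 B=5 C=0)
Step 6: fill(C) -> (A=0 B=5 C=6)
Step 7: pour(B -> A) -> (A=4 B=1 C=6)
Step 8: empty(A) -> (A=0 B=1 C=6)
Step 9: fill(B) -> (A=0 B=5 C=6)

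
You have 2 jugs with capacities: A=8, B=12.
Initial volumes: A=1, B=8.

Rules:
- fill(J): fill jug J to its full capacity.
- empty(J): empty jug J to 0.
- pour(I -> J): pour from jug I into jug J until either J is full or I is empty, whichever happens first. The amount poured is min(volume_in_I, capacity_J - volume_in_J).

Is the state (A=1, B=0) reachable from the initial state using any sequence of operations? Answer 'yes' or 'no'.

Answer: yes

Derivation:
BFS from (A=1, B=8):
  1. empty(B) -> (A=1 B=0)
Target reached → yes.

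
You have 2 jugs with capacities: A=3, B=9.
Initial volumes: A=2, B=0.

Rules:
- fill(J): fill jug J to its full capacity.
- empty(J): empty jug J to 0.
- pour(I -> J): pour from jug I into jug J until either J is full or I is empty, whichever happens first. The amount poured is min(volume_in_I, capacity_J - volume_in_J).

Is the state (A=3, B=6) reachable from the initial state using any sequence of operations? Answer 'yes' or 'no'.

Answer: yes

Derivation:
BFS from (A=2, B=0):
  1. empty(A) -> (A=0 B=0)
  2. fill(B) -> (A=0 B=9)
  3. pour(B -> A) -> (A=3 B=6)
Target reached → yes.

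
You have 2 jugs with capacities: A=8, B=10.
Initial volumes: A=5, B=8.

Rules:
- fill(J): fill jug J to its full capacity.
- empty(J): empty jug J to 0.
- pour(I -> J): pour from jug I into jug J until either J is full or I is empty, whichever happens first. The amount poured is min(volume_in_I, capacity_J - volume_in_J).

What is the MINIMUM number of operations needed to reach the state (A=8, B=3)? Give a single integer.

Answer: 4

Derivation:
BFS from (A=5, B=8). One shortest path:
  1. pour(A -> B) -> (A=3 B=10)
  2. empty(B) -> (A=3 B=0)
  3. pour(A -> B) -> (A=0 B=3)
  4. fill(A) -> (A=8 B=3)
Reached target in 4 moves.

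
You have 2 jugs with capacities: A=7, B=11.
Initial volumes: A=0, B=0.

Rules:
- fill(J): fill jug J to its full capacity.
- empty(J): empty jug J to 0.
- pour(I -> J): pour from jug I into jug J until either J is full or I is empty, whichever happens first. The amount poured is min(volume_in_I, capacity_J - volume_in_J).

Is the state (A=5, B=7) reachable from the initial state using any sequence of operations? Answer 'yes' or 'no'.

Answer: no

Derivation:
BFS explored all 36 reachable states.
Reachable set includes: (0,0), (0,1), (0,2), (0,3), (0,4), (0,5), (0,6), (0,7), (0,8), (0,9), (0,10), (0,11) ...
Target (A=5, B=7) not in reachable set → no.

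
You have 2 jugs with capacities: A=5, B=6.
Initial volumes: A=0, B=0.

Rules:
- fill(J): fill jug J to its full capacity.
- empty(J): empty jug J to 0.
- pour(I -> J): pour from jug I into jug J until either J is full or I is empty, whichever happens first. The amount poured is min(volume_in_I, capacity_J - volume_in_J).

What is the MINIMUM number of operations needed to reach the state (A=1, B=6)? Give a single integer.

Answer: 5

Derivation:
BFS from (A=0, B=0). One shortest path:
  1. fill(B) -> (A=0 B=6)
  2. pour(B -> A) -> (A=5 B=1)
  3. empty(A) -> (A=0 B=1)
  4. pour(B -> A) -> (A=1 B=0)
  5. fill(B) -> (A=1 B=6)
Reached target in 5 moves.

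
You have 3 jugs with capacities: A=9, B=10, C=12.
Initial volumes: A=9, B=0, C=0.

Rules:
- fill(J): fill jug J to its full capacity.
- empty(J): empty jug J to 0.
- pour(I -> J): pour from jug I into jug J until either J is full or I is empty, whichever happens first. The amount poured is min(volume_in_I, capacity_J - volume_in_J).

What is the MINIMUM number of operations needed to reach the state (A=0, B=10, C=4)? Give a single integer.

Answer: 7

Derivation:
BFS from (A=9, B=0, C=0). One shortest path:
  1. empty(A) -> (A=0 B=0 C=0)
  2. fill(C) -> (A=0 B=0 C=12)
  3. pour(C -> B) -> (A=0 B=10 C=2)
  4. empty(B) -> (A=0 B=0 C=2)
  5. pour(C -> B) -> (A=0 B=2 C=0)
  6. fill(C) -> (A=0 B=2 C=12)
  7. pour(C -> B) -> (A=0 B=10 C=4)
Reached target in 7 moves.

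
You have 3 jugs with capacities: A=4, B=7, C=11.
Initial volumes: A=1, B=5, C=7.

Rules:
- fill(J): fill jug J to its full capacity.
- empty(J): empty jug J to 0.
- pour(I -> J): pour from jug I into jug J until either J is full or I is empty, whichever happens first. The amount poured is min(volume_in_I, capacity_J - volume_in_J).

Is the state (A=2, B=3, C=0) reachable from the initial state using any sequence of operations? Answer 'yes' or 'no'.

Answer: yes

Derivation:
BFS from (A=1, B=5, C=7):
  1. fill(A) -> (A=4 B=5 C=7)
  2. pour(A -> B) -> (A=2 B=7 C=7)
  3. pour(B -> C) -> (A=2 B=3 C=11)
  4. empty(C) -> (A=2 B=3 C=0)
Target reached → yes.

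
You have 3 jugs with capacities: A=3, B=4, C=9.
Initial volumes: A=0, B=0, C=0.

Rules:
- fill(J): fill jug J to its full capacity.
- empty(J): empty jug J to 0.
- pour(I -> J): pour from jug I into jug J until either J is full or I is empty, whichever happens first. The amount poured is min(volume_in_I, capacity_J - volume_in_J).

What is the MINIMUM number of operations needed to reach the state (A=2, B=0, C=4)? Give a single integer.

Answer: 5

Derivation:
BFS from (A=0, B=0, C=0). One shortest path:
  1. fill(A) -> (A=3 B=0 C=0)
  2. pour(A -> B) -> (A=0 B=3 C=0)
  3. fill(A) -> (A=3 B=3 C=0)
  4. pour(A -> B) -> (A=2 B=4 C=0)
  5. pour(B -> C) -> (A=2 B=0 C=4)
Reached target in 5 moves.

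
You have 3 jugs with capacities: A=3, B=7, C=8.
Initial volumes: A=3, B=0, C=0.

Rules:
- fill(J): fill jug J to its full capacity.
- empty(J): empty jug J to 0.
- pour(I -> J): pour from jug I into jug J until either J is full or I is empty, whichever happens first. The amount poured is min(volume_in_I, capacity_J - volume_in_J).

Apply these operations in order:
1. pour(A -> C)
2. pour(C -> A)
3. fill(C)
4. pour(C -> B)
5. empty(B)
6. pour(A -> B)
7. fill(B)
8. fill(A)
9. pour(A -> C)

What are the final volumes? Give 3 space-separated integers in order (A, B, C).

Step 1: pour(A -> C) -> (A=0 B=0 C=3)
Step 2: pour(C -> A) -> (A=3 B=0 C=0)
Step 3: fill(C) -> (A=3 B=0 C=8)
Step 4: pour(C -> B) -> (A=3 B=7 C=1)
Step 5: empty(B) -> (A=3 B=0 C=1)
Step 6: pour(A -> B) -> (A=0 B=3 C=1)
Step 7: fill(B) -> (A=0 B=7 C=1)
Step 8: fill(A) -> (A=3 B=7 C=1)
Step 9: pour(A -> C) -> (A=0 B=7 C=4)

Answer: 0 7 4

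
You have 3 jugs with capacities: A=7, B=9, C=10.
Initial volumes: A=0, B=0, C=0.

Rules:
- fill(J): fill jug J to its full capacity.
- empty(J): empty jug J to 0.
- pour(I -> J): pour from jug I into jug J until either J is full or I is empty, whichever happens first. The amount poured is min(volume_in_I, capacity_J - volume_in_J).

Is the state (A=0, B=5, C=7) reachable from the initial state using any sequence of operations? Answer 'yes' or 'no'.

BFS from (A=0, B=0, C=0):
  1. fill(B) -> (A=0 B=9 C=0)
  2. fill(C) -> (A=0 B=9 C=10)
  3. pour(B -> A) -> (A=7 B=2 C=10)
  4. empty(A) -> (A=0 B=2 C=10)
  5. pour(C -> A) -> (A=7 B=2 C=3)
  6. pour(C -> B) -> (A=7 B=5 C=0)
  7. pour(A -> C) -> (A=0 B=5 C=7)
Target reached → yes.

Answer: yes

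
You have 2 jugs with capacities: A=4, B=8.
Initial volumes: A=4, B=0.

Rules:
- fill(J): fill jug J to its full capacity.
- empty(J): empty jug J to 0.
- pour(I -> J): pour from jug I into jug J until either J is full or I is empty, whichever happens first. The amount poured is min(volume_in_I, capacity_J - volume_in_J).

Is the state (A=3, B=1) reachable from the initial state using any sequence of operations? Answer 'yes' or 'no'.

BFS explored all 6 reachable states.
Reachable set includes: (0,0), (0,4), (0,8), (4,0), (4,4), (4,8)
Target (A=3, B=1) not in reachable set → no.

Answer: no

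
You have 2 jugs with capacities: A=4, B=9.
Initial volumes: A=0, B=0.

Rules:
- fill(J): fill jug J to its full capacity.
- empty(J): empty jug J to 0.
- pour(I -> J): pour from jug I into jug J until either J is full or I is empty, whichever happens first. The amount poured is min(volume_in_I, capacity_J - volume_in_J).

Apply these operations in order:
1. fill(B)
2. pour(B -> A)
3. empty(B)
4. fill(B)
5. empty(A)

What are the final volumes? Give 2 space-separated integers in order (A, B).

Answer: 0 9

Derivation:
Step 1: fill(B) -> (A=0 B=9)
Step 2: pour(B -> A) -> (A=4 B=5)
Step 3: empty(B) -> (A=4 B=0)
Step 4: fill(B) -> (A=4 B=9)
Step 5: empty(A) -> (A=0 B=9)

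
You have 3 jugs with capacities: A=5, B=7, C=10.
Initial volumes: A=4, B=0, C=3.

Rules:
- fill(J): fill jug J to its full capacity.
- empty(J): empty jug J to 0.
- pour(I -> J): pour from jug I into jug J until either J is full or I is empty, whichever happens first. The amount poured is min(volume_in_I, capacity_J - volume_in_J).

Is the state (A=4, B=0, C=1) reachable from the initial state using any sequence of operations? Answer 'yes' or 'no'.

BFS from (A=4, B=0, C=3):
  1. pour(A -> B) -> (A=0 B=4 C=3)
  2. fill(A) -> (A=5 B=4 C=3)
  3. pour(A -> C) -> (A=0 B=4 C=8)
  4. pour(B -> A) -> (A=4 B=0 C=8)
  5. pour(C -> B) -> (A=4 B=7 C=1)
  6. empty(B) -> (A=4 B=0 C=1)
Target reached → yes.

Answer: yes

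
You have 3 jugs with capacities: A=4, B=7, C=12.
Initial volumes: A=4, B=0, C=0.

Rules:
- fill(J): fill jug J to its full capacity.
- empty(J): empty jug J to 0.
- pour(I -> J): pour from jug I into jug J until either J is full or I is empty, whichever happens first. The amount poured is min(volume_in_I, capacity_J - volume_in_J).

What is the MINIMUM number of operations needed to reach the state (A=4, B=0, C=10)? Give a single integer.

Answer: 6

Derivation:
BFS from (A=4, B=0, C=0). One shortest path:
  1. empty(A) -> (A=0 B=0 C=0)
  2. fill(B) -> (A=0 B=7 C=0)
  3. pour(B -> A) -> (A=4 B=3 C=0)
  4. pour(B -> C) -> (A=4 B=0 C=3)
  5. fill(B) -> (A=4 B=7 C=3)
  6. pour(B -> C) -> (A=4 B=0 C=10)
Reached target in 6 moves.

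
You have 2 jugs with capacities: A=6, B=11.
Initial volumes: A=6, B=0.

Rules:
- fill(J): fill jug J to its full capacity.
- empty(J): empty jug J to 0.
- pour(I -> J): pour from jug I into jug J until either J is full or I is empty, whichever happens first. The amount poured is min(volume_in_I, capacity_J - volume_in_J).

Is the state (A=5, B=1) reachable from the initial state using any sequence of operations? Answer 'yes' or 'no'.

Answer: no

Derivation:
BFS explored all 34 reachable states.
Reachable set includes: (0,0), (0,1), (0,2), (0,3), (0,4), (0,5), (0,6), (0,7), (0,8), (0,9), (0,10), (0,11) ...
Target (A=5, B=1) not in reachable set → no.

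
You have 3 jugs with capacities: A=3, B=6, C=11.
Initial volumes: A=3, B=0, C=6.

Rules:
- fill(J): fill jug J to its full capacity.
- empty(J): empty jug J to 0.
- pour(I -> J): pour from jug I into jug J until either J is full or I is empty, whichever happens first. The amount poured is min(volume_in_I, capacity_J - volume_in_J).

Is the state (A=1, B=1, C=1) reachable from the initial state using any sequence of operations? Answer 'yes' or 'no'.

Answer: no

Derivation:
BFS explored all 236 reachable states.
Reachable set includes: (0,0,0), (0,0,1), (0,0,2), (0,0,3), (0,0,4), (0,0,5), (0,0,6), (0,0,7), (0,0,8), (0,0,9), (0,0,10), (0,0,11) ...
Target (A=1, B=1, C=1) not in reachable set → no.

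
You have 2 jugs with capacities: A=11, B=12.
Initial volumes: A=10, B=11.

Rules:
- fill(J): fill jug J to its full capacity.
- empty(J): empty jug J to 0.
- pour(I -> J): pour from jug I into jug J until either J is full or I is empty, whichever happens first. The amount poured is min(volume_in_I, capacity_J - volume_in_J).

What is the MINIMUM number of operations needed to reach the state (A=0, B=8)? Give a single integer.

Answer: 7

Derivation:
BFS from (A=10, B=11). One shortest path:
  1. pour(A -> B) -> (A=9 B=12)
  2. empty(B) -> (A=9 B=0)
  3. pour(A -> B) -> (A=0 B=9)
  4. fill(A) -> (A=11 B=9)
  5. pour(A -> B) -> (A=8 B=12)
  6. empty(B) -> (A=8 B=0)
  7. pour(A -> B) -> (A=0 B=8)
Reached target in 7 moves.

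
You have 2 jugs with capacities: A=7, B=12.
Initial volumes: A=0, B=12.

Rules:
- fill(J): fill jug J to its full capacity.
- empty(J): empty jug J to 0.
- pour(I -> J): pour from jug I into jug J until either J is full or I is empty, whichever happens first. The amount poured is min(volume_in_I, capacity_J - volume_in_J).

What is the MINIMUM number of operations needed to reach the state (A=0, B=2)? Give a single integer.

Answer: 7

Derivation:
BFS from (A=0, B=12). One shortest path:
  1. fill(A) -> (A=7 B=12)
  2. empty(B) -> (A=7 B=0)
  3. pour(A -> B) -> (A=0 B=7)
  4. fill(A) -> (A=7 B=7)
  5. pour(A -> B) -> (A=2 B=12)
  6. empty(B) -> (A=2 B=0)
  7. pour(A -> B) -> (A=0 B=2)
Reached target in 7 moves.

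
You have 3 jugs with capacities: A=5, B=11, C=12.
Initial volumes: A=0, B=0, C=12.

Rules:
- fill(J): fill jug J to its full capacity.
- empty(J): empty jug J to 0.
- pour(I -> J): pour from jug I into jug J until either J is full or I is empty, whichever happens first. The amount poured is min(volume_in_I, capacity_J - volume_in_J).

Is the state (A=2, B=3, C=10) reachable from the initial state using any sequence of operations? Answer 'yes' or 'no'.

BFS explored all 496 reachable states.
Reachable set includes: (0,0,0), (0,0,1), (0,0,2), (0,0,3), (0,0,4), (0,0,5), (0,0,6), (0,0,7), (0,0,8), (0,0,9), (0,0,10), (0,0,11) ...
Target (A=2, B=3, C=10) not in reachable set → no.

Answer: no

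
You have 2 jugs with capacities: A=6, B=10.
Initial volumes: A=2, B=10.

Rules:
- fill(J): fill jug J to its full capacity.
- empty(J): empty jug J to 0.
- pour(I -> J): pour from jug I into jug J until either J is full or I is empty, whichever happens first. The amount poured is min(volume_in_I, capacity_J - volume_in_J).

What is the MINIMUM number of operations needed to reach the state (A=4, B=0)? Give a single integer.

BFS from (A=2, B=10). One shortest path:
  1. empty(A) -> (A=0 B=10)
  2. pour(B -> A) -> (A=6 B=4)
  3. empty(A) -> (A=0 B=4)
  4. pour(B -> A) -> (A=4 B=0)
Reached target in 4 moves.

Answer: 4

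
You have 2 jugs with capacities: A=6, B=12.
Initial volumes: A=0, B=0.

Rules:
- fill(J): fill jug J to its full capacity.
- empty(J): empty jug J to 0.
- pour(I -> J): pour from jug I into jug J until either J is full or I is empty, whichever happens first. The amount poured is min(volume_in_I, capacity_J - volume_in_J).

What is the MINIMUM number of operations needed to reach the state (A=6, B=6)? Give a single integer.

Answer: 2

Derivation:
BFS from (A=0, B=0). One shortest path:
  1. fill(B) -> (A=0 B=12)
  2. pour(B -> A) -> (A=6 B=6)
Reached target in 2 moves.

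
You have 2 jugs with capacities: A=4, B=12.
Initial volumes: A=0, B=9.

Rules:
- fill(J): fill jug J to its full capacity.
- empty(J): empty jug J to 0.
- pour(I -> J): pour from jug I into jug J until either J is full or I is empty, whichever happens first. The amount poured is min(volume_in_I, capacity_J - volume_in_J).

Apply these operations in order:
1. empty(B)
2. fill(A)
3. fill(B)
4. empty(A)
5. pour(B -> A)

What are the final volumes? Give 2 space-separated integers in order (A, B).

Answer: 4 8

Derivation:
Step 1: empty(B) -> (A=0 B=0)
Step 2: fill(A) -> (A=4 B=0)
Step 3: fill(B) -> (A=4 B=12)
Step 4: empty(A) -> (A=0 B=12)
Step 5: pour(B -> A) -> (A=4 B=8)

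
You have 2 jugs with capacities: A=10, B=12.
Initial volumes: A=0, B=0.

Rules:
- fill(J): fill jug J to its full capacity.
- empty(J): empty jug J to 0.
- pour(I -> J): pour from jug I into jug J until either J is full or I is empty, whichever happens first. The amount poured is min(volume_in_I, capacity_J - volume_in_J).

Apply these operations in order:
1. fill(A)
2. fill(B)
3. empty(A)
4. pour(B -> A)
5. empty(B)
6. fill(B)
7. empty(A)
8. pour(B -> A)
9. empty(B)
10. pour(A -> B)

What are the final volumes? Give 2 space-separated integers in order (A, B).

Step 1: fill(A) -> (A=10 B=0)
Step 2: fill(B) -> (A=10 B=12)
Step 3: empty(A) -> (A=0 B=12)
Step 4: pour(B -> A) -> (A=10 B=2)
Step 5: empty(B) -> (A=10 B=0)
Step 6: fill(B) -> (A=10 B=12)
Step 7: empty(A) -> (A=0 B=12)
Step 8: pour(B -> A) -> (A=10 B=2)
Step 9: empty(B) -> (A=10 B=0)
Step 10: pour(A -> B) -> (A=0 B=10)

Answer: 0 10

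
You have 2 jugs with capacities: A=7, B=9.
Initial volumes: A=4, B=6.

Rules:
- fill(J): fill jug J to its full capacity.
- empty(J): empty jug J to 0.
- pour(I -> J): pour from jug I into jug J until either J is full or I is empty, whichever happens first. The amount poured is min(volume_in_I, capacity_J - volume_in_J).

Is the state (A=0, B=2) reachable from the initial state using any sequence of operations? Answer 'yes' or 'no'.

Answer: yes

Derivation:
BFS from (A=4, B=6):
  1. empty(A) -> (A=0 B=6)
  2. fill(B) -> (A=0 B=9)
  3. pour(B -> A) -> (A=7 B=2)
  4. empty(A) -> (A=0 B=2)
Target reached → yes.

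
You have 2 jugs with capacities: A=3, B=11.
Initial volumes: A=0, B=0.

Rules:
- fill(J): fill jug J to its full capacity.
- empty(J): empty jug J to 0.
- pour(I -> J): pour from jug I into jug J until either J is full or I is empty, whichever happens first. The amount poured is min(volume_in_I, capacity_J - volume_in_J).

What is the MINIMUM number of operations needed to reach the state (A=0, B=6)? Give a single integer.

Answer: 4

Derivation:
BFS from (A=0, B=0). One shortest path:
  1. fill(A) -> (A=3 B=0)
  2. pour(A -> B) -> (A=0 B=3)
  3. fill(A) -> (A=3 B=3)
  4. pour(A -> B) -> (A=0 B=6)
Reached target in 4 moves.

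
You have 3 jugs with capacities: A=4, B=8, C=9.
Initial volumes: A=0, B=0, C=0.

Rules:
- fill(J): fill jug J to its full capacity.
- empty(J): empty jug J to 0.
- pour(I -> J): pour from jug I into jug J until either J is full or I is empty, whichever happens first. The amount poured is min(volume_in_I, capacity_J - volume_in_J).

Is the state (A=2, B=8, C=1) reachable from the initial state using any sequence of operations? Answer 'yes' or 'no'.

BFS from (A=0, B=0, C=0):
  1. fill(A) -> (A=4 B=0 C=0)
  2. fill(B) -> (A=4 B=8 C=0)
  3. pour(B -> C) -> (A=4 B=0 C=8)
  4. fill(B) -> (A=4 B=8 C=8)
  5. pour(A -> C) -> (A=3 B=8 C=9)
  6. empty(C) -> (A=3 B=8 C=0)
  7. pour(B -> C) -> (A=3 B=0 C=8)
  8. pour(A -> C) -> (A=2 B=0 C=9)
  9. pour(C -> B) -> (A=2 B=8 C=1)
Target reached → yes.

Answer: yes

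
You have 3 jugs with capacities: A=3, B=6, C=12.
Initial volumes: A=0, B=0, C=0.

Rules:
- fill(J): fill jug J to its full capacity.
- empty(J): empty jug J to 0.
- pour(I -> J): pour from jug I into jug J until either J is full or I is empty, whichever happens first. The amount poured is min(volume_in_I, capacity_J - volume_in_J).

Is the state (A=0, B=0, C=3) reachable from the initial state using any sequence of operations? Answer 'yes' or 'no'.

Answer: yes

Derivation:
BFS from (A=0, B=0, C=0):
  1. fill(A) -> (A=3 B=0 C=0)
  2. pour(A -> C) -> (A=0 B=0 C=3)
Target reached → yes.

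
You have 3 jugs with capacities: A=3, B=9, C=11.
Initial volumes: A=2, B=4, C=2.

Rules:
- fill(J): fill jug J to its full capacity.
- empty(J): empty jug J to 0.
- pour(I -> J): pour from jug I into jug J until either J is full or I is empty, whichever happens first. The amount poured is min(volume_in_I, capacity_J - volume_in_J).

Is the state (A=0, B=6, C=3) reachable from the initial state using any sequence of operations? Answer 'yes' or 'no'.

Answer: yes

Derivation:
BFS from (A=2, B=4, C=2):
  1. fill(A) -> (A=3 B=4 C=2)
  2. pour(C -> B) -> (A=3 B=6 C=0)
  3. pour(A -> C) -> (A=0 B=6 C=3)
Target reached → yes.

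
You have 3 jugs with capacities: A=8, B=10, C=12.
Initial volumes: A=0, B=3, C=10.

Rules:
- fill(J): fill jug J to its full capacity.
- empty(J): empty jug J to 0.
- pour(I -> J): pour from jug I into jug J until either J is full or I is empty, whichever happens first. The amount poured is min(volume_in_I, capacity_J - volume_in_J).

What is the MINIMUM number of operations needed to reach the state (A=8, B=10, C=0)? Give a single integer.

Answer: 3

Derivation:
BFS from (A=0, B=3, C=10). One shortest path:
  1. fill(A) -> (A=8 B=3 C=10)
  2. fill(B) -> (A=8 B=10 C=10)
  3. empty(C) -> (A=8 B=10 C=0)
Reached target in 3 moves.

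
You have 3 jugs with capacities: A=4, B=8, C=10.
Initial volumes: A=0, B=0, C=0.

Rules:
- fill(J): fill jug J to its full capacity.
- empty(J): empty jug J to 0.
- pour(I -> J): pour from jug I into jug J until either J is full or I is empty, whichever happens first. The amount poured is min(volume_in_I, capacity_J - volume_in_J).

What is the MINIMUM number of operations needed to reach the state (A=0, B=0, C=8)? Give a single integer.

Answer: 2

Derivation:
BFS from (A=0, B=0, C=0). One shortest path:
  1. fill(B) -> (A=0 B=8 C=0)
  2. pour(B -> C) -> (A=0 B=0 C=8)
Reached target in 2 moves.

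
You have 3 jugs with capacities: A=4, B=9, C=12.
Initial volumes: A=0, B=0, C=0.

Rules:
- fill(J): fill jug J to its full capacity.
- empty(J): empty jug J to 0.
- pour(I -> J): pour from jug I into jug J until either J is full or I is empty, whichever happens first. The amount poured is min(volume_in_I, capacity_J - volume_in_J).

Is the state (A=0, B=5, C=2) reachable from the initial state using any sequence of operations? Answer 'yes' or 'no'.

Answer: yes

Derivation:
BFS from (A=0, B=0, C=0):
  1. fill(A) -> (A=4 B=0 C=0)
  2. fill(C) -> (A=4 B=0 C=12)
  3. pour(A -> B) -> (A=0 B=4 C=12)
  4. fill(A) -> (A=4 B=4 C=12)
  5. pour(A -> B) -> (A=0 B=8 C=12)
  6. pour(C -> B) -> (A=0 B=9 C=11)
  7. empty(B) -> (A=0 B=0 C=11)
  8. pour(C -> B) -> (A=0 B=9 C=2)
  9. pour(B -> A) -> (A=4 B=5 C=2)
  10. empty(A) -> (A=0 B=5 C=2)
Target reached → yes.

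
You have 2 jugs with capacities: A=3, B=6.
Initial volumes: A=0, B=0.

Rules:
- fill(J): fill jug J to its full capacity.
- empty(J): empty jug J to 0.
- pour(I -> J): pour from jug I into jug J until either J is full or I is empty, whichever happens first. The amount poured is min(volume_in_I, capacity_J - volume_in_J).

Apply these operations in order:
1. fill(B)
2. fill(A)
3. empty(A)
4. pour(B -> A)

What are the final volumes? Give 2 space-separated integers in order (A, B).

Answer: 3 3

Derivation:
Step 1: fill(B) -> (A=0 B=6)
Step 2: fill(A) -> (A=3 B=6)
Step 3: empty(A) -> (A=0 B=6)
Step 4: pour(B -> A) -> (A=3 B=3)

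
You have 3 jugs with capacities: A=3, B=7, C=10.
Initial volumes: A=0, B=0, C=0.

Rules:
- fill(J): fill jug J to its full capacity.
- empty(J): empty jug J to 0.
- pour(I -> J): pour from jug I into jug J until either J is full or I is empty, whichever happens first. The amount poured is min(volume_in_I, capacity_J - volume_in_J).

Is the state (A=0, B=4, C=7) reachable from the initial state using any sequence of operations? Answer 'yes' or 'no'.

Answer: yes

Derivation:
BFS from (A=0, B=0, C=0):
  1. fill(B) -> (A=0 B=7 C=0)
  2. pour(B -> C) -> (A=0 B=0 C=7)
  3. fill(B) -> (A=0 B=7 C=7)
  4. pour(B -> A) -> (A=3 B=4 C=7)
  5. empty(A) -> (A=0 B=4 C=7)
Target reached → yes.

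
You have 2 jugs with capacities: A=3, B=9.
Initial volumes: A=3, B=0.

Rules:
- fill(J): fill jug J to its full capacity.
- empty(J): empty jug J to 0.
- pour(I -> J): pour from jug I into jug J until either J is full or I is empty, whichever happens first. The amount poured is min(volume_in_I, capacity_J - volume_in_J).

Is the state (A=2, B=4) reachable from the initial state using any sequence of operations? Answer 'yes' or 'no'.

BFS explored all 8 reachable states.
Reachable set includes: (0,0), (0,3), (0,6), (0,9), (3,0), (3,3), (3,6), (3,9)
Target (A=2, B=4) not in reachable set → no.

Answer: no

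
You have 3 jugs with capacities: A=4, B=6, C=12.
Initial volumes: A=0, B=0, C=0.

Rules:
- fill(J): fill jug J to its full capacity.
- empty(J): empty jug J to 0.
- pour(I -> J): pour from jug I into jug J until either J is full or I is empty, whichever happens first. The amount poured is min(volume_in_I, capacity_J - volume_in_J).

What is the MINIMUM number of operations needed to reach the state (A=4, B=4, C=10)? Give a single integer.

Answer: 7

Derivation:
BFS from (A=0, B=0, C=0). One shortest path:
  1. fill(A) -> (A=4 B=0 C=0)
  2. fill(B) -> (A=4 B=6 C=0)
  3. pour(A -> C) -> (A=0 B=6 C=4)
  4. fill(A) -> (A=4 B=6 C=4)
  5. pour(B -> C) -> (A=4 B=0 C=10)
  6. pour(A -> B) -> (A=0 B=4 C=10)
  7. fill(A) -> (A=4 B=4 C=10)
Reached target in 7 moves.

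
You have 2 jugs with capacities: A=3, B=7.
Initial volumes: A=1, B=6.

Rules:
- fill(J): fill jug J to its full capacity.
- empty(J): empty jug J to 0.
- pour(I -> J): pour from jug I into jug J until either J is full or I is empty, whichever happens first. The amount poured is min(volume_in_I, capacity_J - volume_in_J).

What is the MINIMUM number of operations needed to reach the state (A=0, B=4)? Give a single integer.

Answer: 2

Derivation:
BFS from (A=1, B=6). One shortest path:
  1. pour(B -> A) -> (A=3 B=4)
  2. empty(A) -> (A=0 B=4)
Reached target in 2 moves.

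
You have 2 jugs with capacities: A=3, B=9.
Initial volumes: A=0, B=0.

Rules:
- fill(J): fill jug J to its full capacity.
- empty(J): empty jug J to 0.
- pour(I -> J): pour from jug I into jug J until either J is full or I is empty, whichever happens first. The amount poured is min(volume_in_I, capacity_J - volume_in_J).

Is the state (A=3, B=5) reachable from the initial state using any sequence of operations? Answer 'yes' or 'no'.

Answer: no

Derivation:
BFS explored all 8 reachable states.
Reachable set includes: (0,0), (0,3), (0,6), (0,9), (3,0), (3,3), (3,6), (3,9)
Target (A=3, B=5) not in reachable set → no.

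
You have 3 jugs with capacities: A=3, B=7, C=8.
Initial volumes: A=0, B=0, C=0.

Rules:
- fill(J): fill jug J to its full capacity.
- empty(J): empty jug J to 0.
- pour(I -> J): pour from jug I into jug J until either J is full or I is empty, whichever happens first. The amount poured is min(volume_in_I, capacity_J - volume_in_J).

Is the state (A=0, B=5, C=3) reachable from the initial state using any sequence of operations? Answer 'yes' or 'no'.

Answer: yes

Derivation:
BFS from (A=0, B=0, C=0):
  1. fill(C) -> (A=0 B=0 C=8)
  2. pour(C -> A) -> (A=3 B=0 C=5)
  3. pour(C -> B) -> (A=3 B=5 C=0)
  4. pour(A -> C) -> (A=0 B=5 C=3)
Target reached → yes.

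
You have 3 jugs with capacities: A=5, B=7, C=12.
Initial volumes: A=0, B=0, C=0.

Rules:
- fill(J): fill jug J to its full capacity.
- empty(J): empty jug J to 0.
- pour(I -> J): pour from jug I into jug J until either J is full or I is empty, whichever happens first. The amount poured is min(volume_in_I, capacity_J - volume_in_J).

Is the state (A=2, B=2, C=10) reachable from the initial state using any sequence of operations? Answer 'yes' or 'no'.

Answer: no

Derivation:
BFS explored all 360 reachable states.
Reachable set includes: (0,0,0), (0,0,1), (0,0,2), (0,0,3), (0,0,4), (0,0,5), (0,0,6), (0,0,7), (0,0,8), (0,0,9), (0,0,10), (0,0,11) ...
Target (A=2, B=2, C=10) not in reachable set → no.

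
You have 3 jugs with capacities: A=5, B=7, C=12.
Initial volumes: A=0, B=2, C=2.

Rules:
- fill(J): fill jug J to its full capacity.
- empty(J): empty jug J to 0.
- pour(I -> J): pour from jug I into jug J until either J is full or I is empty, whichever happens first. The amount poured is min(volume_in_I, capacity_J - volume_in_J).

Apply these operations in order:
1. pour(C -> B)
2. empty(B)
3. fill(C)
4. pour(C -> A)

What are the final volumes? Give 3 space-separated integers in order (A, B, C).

Answer: 5 0 7

Derivation:
Step 1: pour(C -> B) -> (A=0 B=4 C=0)
Step 2: empty(B) -> (A=0 B=0 C=0)
Step 3: fill(C) -> (A=0 B=0 C=12)
Step 4: pour(C -> A) -> (A=5 B=0 C=7)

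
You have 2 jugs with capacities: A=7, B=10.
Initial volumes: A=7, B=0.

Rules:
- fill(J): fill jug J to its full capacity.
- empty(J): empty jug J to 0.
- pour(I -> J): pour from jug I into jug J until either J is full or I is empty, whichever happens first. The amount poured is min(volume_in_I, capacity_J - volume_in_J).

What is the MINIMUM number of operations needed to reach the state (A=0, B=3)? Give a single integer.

Answer: 4

Derivation:
BFS from (A=7, B=0). One shortest path:
  1. empty(A) -> (A=0 B=0)
  2. fill(B) -> (A=0 B=10)
  3. pour(B -> A) -> (A=7 B=3)
  4. empty(A) -> (A=0 B=3)
Reached target in 4 moves.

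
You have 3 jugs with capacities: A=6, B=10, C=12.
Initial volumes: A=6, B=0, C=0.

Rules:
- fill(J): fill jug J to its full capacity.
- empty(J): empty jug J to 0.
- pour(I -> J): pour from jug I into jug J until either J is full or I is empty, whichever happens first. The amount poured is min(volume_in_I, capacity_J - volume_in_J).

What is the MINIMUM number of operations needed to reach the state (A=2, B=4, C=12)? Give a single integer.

Answer: 5

Derivation:
BFS from (A=6, B=0, C=0). One shortest path:
  1. fill(C) -> (A=6 B=0 C=12)
  2. pour(A -> B) -> (A=0 B=6 C=12)
  3. pour(C -> A) -> (A=6 B=6 C=6)
  4. pour(A -> B) -> (A=2 B=10 C=6)
  5. pour(B -> C) -> (A=2 B=4 C=12)
Reached target in 5 moves.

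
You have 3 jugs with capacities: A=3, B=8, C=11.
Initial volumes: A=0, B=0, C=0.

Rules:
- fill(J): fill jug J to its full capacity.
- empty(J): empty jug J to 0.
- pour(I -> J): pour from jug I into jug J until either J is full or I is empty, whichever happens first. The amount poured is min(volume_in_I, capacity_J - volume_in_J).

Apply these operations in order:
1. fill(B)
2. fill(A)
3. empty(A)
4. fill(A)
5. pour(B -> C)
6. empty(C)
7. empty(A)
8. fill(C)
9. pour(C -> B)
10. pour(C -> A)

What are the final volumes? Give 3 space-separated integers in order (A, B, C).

Step 1: fill(B) -> (A=0 B=8 C=0)
Step 2: fill(A) -> (A=3 B=8 C=0)
Step 3: empty(A) -> (A=0 B=8 C=0)
Step 4: fill(A) -> (A=3 B=8 C=0)
Step 5: pour(B -> C) -> (A=3 B=0 C=8)
Step 6: empty(C) -> (A=3 B=0 C=0)
Step 7: empty(A) -> (A=0 B=0 C=0)
Step 8: fill(C) -> (A=0 B=0 C=11)
Step 9: pour(C -> B) -> (A=0 B=8 C=3)
Step 10: pour(C -> A) -> (A=3 B=8 C=0)

Answer: 3 8 0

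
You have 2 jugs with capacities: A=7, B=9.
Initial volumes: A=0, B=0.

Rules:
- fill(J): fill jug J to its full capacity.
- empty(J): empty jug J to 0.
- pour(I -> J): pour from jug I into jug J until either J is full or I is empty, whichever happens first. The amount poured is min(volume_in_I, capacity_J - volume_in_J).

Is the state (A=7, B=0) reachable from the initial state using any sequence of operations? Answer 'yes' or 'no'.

Answer: yes

Derivation:
BFS from (A=0, B=0):
  1. fill(A) -> (A=7 B=0)
Target reached → yes.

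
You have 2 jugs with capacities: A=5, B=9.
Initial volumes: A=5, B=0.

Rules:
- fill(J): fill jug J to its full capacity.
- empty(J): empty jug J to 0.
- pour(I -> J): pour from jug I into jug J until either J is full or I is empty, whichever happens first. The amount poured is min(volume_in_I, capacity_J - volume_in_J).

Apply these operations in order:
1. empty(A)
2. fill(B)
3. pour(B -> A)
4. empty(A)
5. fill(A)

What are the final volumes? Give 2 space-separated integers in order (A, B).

Step 1: empty(A) -> (A=0 B=0)
Step 2: fill(B) -> (A=0 B=9)
Step 3: pour(B -> A) -> (A=5 B=4)
Step 4: empty(A) -> (A=0 B=4)
Step 5: fill(A) -> (A=5 B=4)

Answer: 5 4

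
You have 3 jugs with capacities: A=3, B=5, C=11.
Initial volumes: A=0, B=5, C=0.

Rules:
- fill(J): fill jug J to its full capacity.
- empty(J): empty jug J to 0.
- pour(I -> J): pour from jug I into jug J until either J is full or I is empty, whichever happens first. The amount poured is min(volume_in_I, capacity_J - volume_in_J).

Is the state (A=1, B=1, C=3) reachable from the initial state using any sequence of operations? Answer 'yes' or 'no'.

Answer: no

Derivation:
BFS explored all 208 reachable states.
Reachable set includes: (0,0,0), (0,0,1), (0,0,2), (0,0,3), (0,0,4), (0,0,5), (0,0,6), (0,0,7), (0,0,8), (0,0,9), (0,0,10), (0,0,11) ...
Target (A=1, B=1, C=3) not in reachable set → no.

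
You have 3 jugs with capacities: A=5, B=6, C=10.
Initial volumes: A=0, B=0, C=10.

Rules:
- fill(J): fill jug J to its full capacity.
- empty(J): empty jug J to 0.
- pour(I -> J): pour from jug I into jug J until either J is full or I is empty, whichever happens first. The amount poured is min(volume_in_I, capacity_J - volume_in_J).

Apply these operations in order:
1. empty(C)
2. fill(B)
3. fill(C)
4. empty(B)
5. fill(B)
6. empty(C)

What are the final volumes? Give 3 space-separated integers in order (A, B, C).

Answer: 0 6 0

Derivation:
Step 1: empty(C) -> (A=0 B=0 C=0)
Step 2: fill(B) -> (A=0 B=6 C=0)
Step 3: fill(C) -> (A=0 B=6 C=10)
Step 4: empty(B) -> (A=0 B=0 C=10)
Step 5: fill(B) -> (A=0 B=6 C=10)
Step 6: empty(C) -> (A=0 B=6 C=0)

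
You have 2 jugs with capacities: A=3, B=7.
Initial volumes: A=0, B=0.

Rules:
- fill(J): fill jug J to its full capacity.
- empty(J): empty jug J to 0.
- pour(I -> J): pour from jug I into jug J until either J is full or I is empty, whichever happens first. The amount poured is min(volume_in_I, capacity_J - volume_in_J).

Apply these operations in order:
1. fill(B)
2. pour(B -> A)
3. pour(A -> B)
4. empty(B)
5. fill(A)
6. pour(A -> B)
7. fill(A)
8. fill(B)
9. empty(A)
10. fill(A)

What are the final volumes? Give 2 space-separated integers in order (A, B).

Answer: 3 7

Derivation:
Step 1: fill(B) -> (A=0 B=7)
Step 2: pour(B -> A) -> (A=3 B=4)
Step 3: pour(A -> B) -> (A=0 B=7)
Step 4: empty(B) -> (A=0 B=0)
Step 5: fill(A) -> (A=3 B=0)
Step 6: pour(A -> B) -> (A=0 B=3)
Step 7: fill(A) -> (A=3 B=3)
Step 8: fill(B) -> (A=3 B=7)
Step 9: empty(A) -> (A=0 B=7)
Step 10: fill(A) -> (A=3 B=7)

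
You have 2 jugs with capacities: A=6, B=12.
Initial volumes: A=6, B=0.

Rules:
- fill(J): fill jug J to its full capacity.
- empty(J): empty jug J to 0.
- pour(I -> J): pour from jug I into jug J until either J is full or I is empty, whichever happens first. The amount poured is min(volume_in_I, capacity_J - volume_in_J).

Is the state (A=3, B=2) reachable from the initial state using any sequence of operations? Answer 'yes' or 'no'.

BFS explored all 6 reachable states.
Reachable set includes: (0,0), (0,6), (0,12), (6,0), (6,6), (6,12)
Target (A=3, B=2) not in reachable set → no.

Answer: no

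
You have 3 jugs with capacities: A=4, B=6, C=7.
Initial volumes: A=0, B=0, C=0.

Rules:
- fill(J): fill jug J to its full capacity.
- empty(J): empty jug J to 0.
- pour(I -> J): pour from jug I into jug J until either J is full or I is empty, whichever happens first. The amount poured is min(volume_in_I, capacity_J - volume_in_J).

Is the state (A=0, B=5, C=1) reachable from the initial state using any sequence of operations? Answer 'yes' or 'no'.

Answer: yes

Derivation:
BFS from (A=0, B=0, C=0):
  1. fill(A) -> (A=4 B=0 C=0)
  2. fill(B) -> (A=4 B=6 C=0)
  3. pour(B -> C) -> (A=4 B=0 C=6)
  4. pour(A -> C) -> (A=3 B=0 C=7)
  5. pour(C -> B) -> (A=3 B=6 C=1)
  6. pour(B -> A) -> (A=4 B=5 C=1)
  7. empty(A) -> (A=0 B=5 C=1)
Target reached → yes.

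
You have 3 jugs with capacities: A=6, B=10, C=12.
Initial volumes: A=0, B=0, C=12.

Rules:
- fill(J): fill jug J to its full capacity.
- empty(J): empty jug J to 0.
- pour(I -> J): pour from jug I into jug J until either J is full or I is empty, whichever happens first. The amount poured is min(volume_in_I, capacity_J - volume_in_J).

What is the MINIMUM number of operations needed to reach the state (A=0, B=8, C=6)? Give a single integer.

BFS from (A=0, B=0, C=12). One shortest path:
  1. pour(C -> B) -> (A=0 B=10 C=2)
  2. empty(B) -> (A=0 B=0 C=2)
  3. pour(C -> B) -> (A=0 B=2 C=0)
  4. fill(C) -> (A=0 B=2 C=12)
  5. pour(C -> A) -> (A=6 B=2 C=6)
  6. pour(A -> B) -> (A=0 B=8 C=6)
Reached target in 6 moves.

Answer: 6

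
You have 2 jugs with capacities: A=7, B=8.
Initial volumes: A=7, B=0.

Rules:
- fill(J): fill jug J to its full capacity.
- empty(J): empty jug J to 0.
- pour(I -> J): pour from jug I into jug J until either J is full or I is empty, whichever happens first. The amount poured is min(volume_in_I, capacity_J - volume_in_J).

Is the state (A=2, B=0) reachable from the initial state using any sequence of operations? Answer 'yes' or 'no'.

Answer: yes

Derivation:
BFS from (A=7, B=0):
  1. empty(A) -> (A=0 B=0)
  2. fill(B) -> (A=0 B=8)
  3. pour(B -> A) -> (A=7 B=1)
  4. empty(A) -> (A=0 B=1)
  5. pour(B -> A) -> (A=1 B=0)
  6. fill(B) -> (A=1 B=8)
  7. pour(B -> A) -> (A=7 B=2)
  8. empty(A) -> (A=0 B=2)
  9. pour(B -> A) -> (A=2 B=0)
Target reached → yes.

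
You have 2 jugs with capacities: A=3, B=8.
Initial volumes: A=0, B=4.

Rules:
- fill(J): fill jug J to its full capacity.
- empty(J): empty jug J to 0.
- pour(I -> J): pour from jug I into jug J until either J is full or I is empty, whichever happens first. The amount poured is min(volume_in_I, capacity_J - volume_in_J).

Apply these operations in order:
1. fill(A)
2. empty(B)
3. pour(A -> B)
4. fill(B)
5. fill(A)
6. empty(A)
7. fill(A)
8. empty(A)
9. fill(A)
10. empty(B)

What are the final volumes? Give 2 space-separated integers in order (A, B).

Step 1: fill(A) -> (A=3 B=4)
Step 2: empty(B) -> (A=3 B=0)
Step 3: pour(A -> B) -> (A=0 B=3)
Step 4: fill(B) -> (A=0 B=8)
Step 5: fill(A) -> (A=3 B=8)
Step 6: empty(A) -> (A=0 B=8)
Step 7: fill(A) -> (A=3 B=8)
Step 8: empty(A) -> (A=0 B=8)
Step 9: fill(A) -> (A=3 B=8)
Step 10: empty(B) -> (A=3 B=0)

Answer: 3 0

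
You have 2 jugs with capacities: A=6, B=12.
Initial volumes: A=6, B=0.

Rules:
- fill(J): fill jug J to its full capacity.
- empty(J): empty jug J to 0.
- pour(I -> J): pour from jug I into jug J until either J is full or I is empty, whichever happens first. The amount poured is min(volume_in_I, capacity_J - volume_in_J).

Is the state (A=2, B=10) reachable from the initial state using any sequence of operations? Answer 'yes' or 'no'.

BFS explored all 6 reachable states.
Reachable set includes: (0,0), (0,6), (0,12), (6,0), (6,6), (6,12)
Target (A=2, B=10) not in reachable set → no.

Answer: no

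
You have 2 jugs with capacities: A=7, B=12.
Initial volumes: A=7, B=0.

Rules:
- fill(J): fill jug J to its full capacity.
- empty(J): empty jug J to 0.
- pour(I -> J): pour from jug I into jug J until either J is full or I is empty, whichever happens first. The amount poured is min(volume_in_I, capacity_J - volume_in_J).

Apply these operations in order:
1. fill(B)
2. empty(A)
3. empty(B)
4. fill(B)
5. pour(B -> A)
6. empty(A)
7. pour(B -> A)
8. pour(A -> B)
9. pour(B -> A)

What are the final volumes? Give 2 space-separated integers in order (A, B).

Step 1: fill(B) -> (A=7 B=12)
Step 2: empty(A) -> (A=0 B=12)
Step 3: empty(B) -> (A=0 B=0)
Step 4: fill(B) -> (A=0 B=12)
Step 5: pour(B -> A) -> (A=7 B=5)
Step 6: empty(A) -> (A=0 B=5)
Step 7: pour(B -> A) -> (A=5 B=0)
Step 8: pour(A -> B) -> (A=0 B=5)
Step 9: pour(B -> A) -> (A=5 B=0)

Answer: 5 0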